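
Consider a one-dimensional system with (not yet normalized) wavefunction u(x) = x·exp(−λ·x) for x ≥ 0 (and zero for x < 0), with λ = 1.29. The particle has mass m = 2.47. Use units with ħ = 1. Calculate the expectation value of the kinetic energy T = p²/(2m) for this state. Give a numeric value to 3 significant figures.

0.337

T = −(ħ²/2m) d²/dx², so ⟨T⟩ = −(ħ²/2m) ∫ u*·u'' dx / ∫|u|² dx; with m = 2.47.
Differentiate x·exp(−λ·x) with the product rule; every integrand then reduces to terms xʲ·e^(−2λx) on [0, ∞), with ∫₀^∞ xʲ·e^(−2λx) dx = j!/(2λ)^(j+1).
State is unnormalized: ∫|u|² dx = 0.11646, and ∫u*·(−ħ²/2m · u'') dx = 0.039230, so ⟨T⟩ = 0.039230 / 0.11646.
⟨T⟩ = 0.33686.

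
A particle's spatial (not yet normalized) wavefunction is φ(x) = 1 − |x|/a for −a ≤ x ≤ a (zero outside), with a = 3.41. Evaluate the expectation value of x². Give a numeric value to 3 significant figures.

1.16

⟨x²⟩ = ∫ x²·|φ|² dx / ∫|φ|² dx (integrals over the domain).
φ is even, so ∫ over [−a, a] = 2∫₀ᵃ with φ = 1 − x/a there: ∫₀ᵃ (1 − x/a)² dx = a/3, ∫₀ᵃ x²(1 − x/a)² dx = a³/30, ∫₀ᵃ x⁴(1 − x/a)² dx = a⁵/105.
State is unnormalized: ∫|φ|² dx = 2.2733, and ∫φ*·x²·φ dx = 2.6435, so ⟨x²⟩ = 2.6435 / 2.2733.
⟨x²⟩ = 1.1628.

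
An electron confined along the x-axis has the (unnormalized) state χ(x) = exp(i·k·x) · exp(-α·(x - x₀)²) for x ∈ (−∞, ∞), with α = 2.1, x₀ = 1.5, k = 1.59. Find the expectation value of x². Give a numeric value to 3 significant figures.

2.37

⟨x²⟩ = ∫ x²·|χ|² dx / ∫|χ|² dx (integrals over the domain).
Gaussian moments (u = x − x₀): ∫u^(2j)·e^(−2αu²) du = (2j−1)!!/(4α)^j · √(π/(2α)), odd powers integrate to 0; here √(π/(2α)) = 0.86487.
State is unnormalized: ∫|χ|² dx = 0.86487, and ∫χ*·x²·χ dx = 2.0489, so ⟨x²⟩ = 2.0489 / 0.86487.
⟨x²⟩ = 2.3690.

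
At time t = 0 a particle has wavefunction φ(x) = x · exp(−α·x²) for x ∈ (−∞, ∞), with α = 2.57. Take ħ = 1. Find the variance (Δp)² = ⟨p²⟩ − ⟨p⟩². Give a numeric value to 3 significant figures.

7.71

Compute ⟨p⟩ and ⟨p²⟩ separately; (Δp)² = ⟨p²⟩ − ⟨p⟩².
Expand each integrand as polynomial × e^(−2αx²) and use ∫x^(2j)·e^(−2αx²) dx = (2j−1)!!/(4α)^j · √(π/(2α)), odd powers → 0; here √(π/(2α)) = 0.78180. Differentiate with the product rule, d/dx e^(−αx²) = −2αx·e^(−αx²).
Normalization: ∫|φ|² dx = 0.076050.
⟨p⟩ = 0.0000 and ⟨p²⟩ = 7.7100.
(Δp)² = 7.7100 − (0.0000)² = 7.7100.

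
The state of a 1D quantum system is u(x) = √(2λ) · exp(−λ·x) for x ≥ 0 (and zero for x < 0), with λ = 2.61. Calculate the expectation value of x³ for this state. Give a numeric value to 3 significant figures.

0.0422

⟨x³⟩ = ∫ x³·|u|² dx (integrals over the domain).
Every integrand reduces to terms xʲ·e^(−2λx) on [0, ∞); use ∫₀^∞ xʲ·e^(−2λx) dx = j!/(2λ)^(j+1).
⟨x³⟩ = 0.042183.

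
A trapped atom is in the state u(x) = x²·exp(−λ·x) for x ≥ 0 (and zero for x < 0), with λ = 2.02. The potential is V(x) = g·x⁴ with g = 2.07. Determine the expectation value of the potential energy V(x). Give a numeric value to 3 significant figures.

13.1

⟨V⟩ = ∫ V(x)·|u|² dx / ∫|u|² dx.
Every integrand reduces to terms xʲ·e^(−2λx) on [0, ∞); use ∫₀^∞ xʲ·e^(−2λx) dx = j!/(2λ)^(j+1).
State is unnormalized: ∫|u|² dx = 0.022300, and ∫u*·V(x)·u dx = 0.29111, so ⟨V⟩ = 0.29111 / 0.022300.
⟨V⟩ = 13.054.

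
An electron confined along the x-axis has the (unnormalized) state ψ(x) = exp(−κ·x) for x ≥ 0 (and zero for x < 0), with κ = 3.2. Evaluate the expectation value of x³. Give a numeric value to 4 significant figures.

0.02289

⟨x³⟩ = ∫ x³·|ψ|² dx / ∫|ψ|² dx (integrals over the domain).
Every integrand reduces to terms xʲ·e^(−2κx) on [0, ∞); use ∫₀^∞ xʲ·e^(−2κx) dx = j!/(2κ)^(j+1).
State is unnormalized: ∫|ψ|² dx = 0.15625, and ∫ψ*·x³·ψ dx = 0.0035763, so ⟨x³⟩ = 0.0035763 / 0.15625.
⟨x³⟩ = 0.022888.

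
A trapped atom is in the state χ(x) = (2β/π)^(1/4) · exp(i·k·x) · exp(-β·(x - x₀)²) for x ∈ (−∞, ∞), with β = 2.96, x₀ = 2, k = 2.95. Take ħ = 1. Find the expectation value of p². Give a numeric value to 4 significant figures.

11.66

p² χ = −ħ² d²χ/dx²; ⟨p²⟩ = −ħ² ∫ χ*·χ'' dx.
Gaussian moments (u = x − x₀): ∫u^(2j)·e^(−2βu²) du = (2j−1)!!/(4β)^j · √(π/(2β)), odd powers integrate to 0; here √(π/(2β)) = 0.72847. Derivatives: χ′ = (ik − 2βu)·χ, χ″ = ((ik − 2βu)² − 2β)·χ; the odd-in-u pieces drop out.
⟨p²⟩ = 11.663.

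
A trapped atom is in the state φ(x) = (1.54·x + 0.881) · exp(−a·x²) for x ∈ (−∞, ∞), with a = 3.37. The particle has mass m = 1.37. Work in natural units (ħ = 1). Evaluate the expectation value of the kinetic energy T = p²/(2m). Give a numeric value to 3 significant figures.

T = −(ħ²/2m) d²/dx², so ⟨T⟩ = −(ħ²/2m) ∫ φ*·φ'' dx / ∫|φ|² dx; with m = 1.37.
Expand each integrand as polynomial × e^(−2ax²) and use ∫x^(2j)·e^(−2ax²) dx = (2j−1)!!/(4a)^j · √(π/(2a)), odd powers → 0; here √(π/(2a)) = 0.68272. Differentiate with the product rule, d/dx e^(−ax²) = −2ax·e^(−ax²).
State is unnormalized: ∫|φ|² dx = 0.65002, and ∫φ*·(−ħ²/2m · φ'') dx = 1.0949, so ⟨T⟩ = 1.0949 / 0.65002.
⟨T⟩ = 1.6845.

1.68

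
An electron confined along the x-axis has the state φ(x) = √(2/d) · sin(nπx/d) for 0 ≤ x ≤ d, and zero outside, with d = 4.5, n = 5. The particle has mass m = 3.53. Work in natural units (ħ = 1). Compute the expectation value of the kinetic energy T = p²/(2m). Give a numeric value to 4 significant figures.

T = −(ħ²/2m) d²/dx², so ⟨T⟩ = −(ħ²/2m) ∫ φ*·φ'' dx; with m = 3.53.
d/dx sin(nπx/d) = (nπ/d)·cos(nπx/d) and d²/dx² sin(nπx/d) = −(nπ/d)²·sin(nπx/d); on 0 ≤ x ≤ d, ∫sin²(nπx/d) dx = d/2 and ∫sin(nπx/d)·cos(nπx/d) dx = 0.
⟨T⟩ = 1.7259.

1.726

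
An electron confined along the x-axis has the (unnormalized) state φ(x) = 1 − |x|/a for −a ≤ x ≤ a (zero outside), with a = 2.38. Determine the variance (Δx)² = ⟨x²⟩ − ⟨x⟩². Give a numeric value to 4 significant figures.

0.5664

Compute ⟨x⟩ and ⟨x²⟩ separately, then (Δx)² = ⟨x²⟩ − ⟨x⟩².
φ is even, so ∫ over [−a, a] = 2∫₀ᵃ with φ = 1 − x/a there: ∫₀ᵃ (1 − x/a)² dx = a/3, ∫₀ᵃ x²(1 − x/a)² dx = a³/30, ∫₀ᵃ x⁴(1 − x/a)² dx = a⁵/105.
Normalization: ∫|φ|² dx = 1.5867.
⟨x⟩ = 0.0000 and ⟨x²⟩ = 0.56644.
(Δx)² = 0.56644 − (0.0000)² = 0.56644.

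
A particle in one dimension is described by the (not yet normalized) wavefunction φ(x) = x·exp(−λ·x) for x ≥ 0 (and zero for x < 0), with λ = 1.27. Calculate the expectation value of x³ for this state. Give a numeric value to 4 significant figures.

⟨x³⟩ = ∫ x³·|φ|² dx / ∫|φ|² dx (integrals over the domain).
Every integrand reduces to terms xʲ·e^(−2λx) on [0, ∞); use ∫₀^∞ xʲ·e^(−2λx) dx = j!/(2λ)^(j+1).
State is unnormalized: ∫|φ|² dx = 0.12205, and ∫φ*·x³·φ dx = 0.44687, so ⟨x³⟩ = 0.44687 / 0.12205.
⟨x³⟩ = 3.6614.

3.661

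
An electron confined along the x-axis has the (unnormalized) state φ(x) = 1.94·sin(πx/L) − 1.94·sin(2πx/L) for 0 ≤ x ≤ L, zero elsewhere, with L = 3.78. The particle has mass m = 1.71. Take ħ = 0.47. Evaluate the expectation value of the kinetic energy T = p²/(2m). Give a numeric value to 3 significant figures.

T = −(ħ²/2m) d²/dx², so ⟨T⟩ = −(ħ²/2m) ∫ φ*·φ'' dx / ∫|φ|² dx; with m = 1.71.
d²/dx² sin(jπx/L) = −(jπ/L)²·sin(jπx/L); on 0 ≤ x ≤ L, ∫sin²(jπx/L) dx = L/2 and ∫sin(jπx/L)·sin(lπx/L) dx = 0 for j ≠ l, so only diagonal terms survive in ∫|φ|² and ∫φ·φ″; ∫φ·φ′ dx = [φ²/2] between the walls = 0.
State is unnormalized: ∫|φ|² dx = 14.226, and ∫φ*·(−ħ²/2m · φ'') dx = 1.5868, so ⟨T⟩ = 1.5868 / 14.226.
⟨T⟩ = 0.11154.

0.112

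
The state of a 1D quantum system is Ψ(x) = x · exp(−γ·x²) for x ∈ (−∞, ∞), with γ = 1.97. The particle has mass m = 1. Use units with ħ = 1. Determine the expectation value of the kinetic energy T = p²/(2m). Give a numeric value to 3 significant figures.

T = −(ħ²/2m) d²/dx², so ⟨T⟩ = −(ħ²/2m) ∫ Ψ*·Ψ'' dx / ∫|Ψ|² dx; with m = 1.
Expand each integrand as polynomial × e^(−2γx²) and use ∫x^(2j)·e^(−2γx²) dx = (2j−1)!!/(4γ)^j · √(π/(2γ)), odd powers → 0; here √(π/(2γ)) = 0.89295. Differentiate with the product rule, d/dx e^(−γx²) = −2γx·e^(−γx²).
State is unnormalized: ∫|Ψ|² dx = 0.11332, and ∫Ψ*·(−ħ²/2m · Ψ'') dx = 0.33486, so ⟨T⟩ = 0.33486 / 0.11332.
⟨T⟩ = 2.9550.

2.96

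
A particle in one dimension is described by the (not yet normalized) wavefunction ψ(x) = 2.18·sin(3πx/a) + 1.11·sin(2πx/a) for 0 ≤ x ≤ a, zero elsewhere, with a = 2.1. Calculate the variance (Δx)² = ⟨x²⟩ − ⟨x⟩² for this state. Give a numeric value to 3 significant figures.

Compute ⟨x⟩ and ⟨x²⟩ separately, then (Δx)² = ⟨x²⟩ − ⟨x⟩².
On 0 ≤ x ≤ a (j ≠ l): ∫sin²(jπx/a) dx = a/2, ∫sin(jπx/a)·sin(lπx/a) dx = 0; diagonal moments ∫x·sin²(jπx/a) dx = a²/4, ∫x²·sin²(jπx/a) dx = a³·(1/6 − 1/(4j²π²)); cross terms ∫x·sin(jπx/a)·sin(lπx/a) dx = 0 for j + l even and −4jla²/(π²(j² − l²)²) for j + l odd, ∫x²·sin(jπx/a)·sin(lπx/a) dx = (−1)^(j+l)·4jla³/(π²(j² − l²)²); higher powers the same way via product-to-sum and parts.
Normalization: ∫|ψ|² dx = 6.2837.
⟨x⟩ = 0.71963 and ⟨x²⟩ = 0.74501.
(Δx)² = 0.74501 − (0.71963)² = 0.22714.

0.227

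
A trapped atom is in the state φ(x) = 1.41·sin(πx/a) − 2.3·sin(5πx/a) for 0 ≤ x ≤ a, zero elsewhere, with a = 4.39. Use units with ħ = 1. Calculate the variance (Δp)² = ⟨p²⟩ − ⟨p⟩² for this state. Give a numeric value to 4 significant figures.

9.446

Compute ⟨p⟩ and ⟨p²⟩ separately; (Δp)² = ⟨p²⟩ − ⟨p⟩².
d²/dx² sin(jπx/a) = −(jπ/a)²·sin(jπx/a); on 0 ≤ x ≤ a, ∫sin²(jπx/a) dx = a/2 and ∫sin(jπx/a)·sin(lπx/a) dx = 0 for j ≠ l, so only diagonal terms survive in ∫|φ|² and ∫φ·φ″; ∫φ·φ′ dx = [φ²/2] between the walls = 0.
Normalization: ∫|φ|² dx = 15.975.
⟨p⟩ = 0.0000 and ⟨p²⟩ = 9.4456.
(Δp)² = 9.4456 − (0.0000)² = 9.4456.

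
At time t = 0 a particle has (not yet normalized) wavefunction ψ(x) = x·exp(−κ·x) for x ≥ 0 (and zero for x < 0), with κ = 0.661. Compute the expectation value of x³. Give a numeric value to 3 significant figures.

26.0

⟨x³⟩ = ∫ x³·|ψ|² dx / ∫|ψ|² dx (integrals over the domain).
Every integrand reduces to terms xʲ·e^(−2κx) on [0, ∞); use ∫₀^∞ xʲ·e^(−2κx) dx = j!/(2κ)^(j+1).
State is unnormalized: ∫|ψ|² dx = 0.86564, and ∫ψ*·x³·ψ dx = 22.480, so ⟨x³⟩ = 22.480 / 0.86564.
⟨x³⟩ = 25.969.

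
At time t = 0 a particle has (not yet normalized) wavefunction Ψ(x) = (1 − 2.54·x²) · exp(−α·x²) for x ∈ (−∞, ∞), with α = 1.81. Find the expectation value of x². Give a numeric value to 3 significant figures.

0.153

⟨x²⟩ = ∫ x²·|Ψ|² dx / ∫|Ψ|² dx (integrals over the domain).
Expand each integrand as polynomial × e^(−2αx²) and use ∫x^(2j)·e^(−2αx²) dx = (2j−1)!!/(4α)^j · √(π/(2α)), odd powers → 0; here √(π/(2α)) = 0.93158.
State is unnormalized: ∫|Ψ|² dx = 0.62191, and ∫Ψ*·x²·Ψ dx = 0.095376, so ⟨x²⟩ = 0.095376 / 0.62191.
⟨x²⟩ = 0.15336.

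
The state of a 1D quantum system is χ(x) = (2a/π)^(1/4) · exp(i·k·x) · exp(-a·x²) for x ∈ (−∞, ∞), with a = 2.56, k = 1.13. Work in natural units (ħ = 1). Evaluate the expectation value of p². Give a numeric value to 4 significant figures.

3.837

p² χ = −ħ² d²χ/dx²; ⟨p²⟩ = −ħ² ∫ χ*·χ'' dx.
Gaussian moments: ∫x^(2j)·e^(−2ax²) dx = (2j−1)!!/(4a)^j · √(π/(2a)), odd powers integrate to 0; here √(π/(2a)) = 0.78332. Derivatives: χ′ = (ik − 2ax)·χ, χ″ = ((ik − 2ax)² − 2a)·χ; the odd-in-x pieces drop out.
⟨p²⟩ = 3.8369.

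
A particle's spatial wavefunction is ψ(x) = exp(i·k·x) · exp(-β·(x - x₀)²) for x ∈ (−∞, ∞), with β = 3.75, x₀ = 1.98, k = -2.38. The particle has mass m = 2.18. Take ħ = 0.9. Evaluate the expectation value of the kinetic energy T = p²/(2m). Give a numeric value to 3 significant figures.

1.75

T = −(ħ²/2m) d²/dx², so ⟨T⟩ = −(ħ²/2m) ∫ ψ*·ψ'' dx / ∫|ψ|² dx; with m = 2.18.
Gaussian moments (u = x − x₀): ∫u^(2j)·e^(−2βu²) du = (2j−1)!!/(4β)^j · √(π/(2β)), odd powers integrate to 0; here √(π/(2β)) = 0.64721. Derivatives: ψ′ = (ik − 2βu)·ψ, ψ″ = ((ik − 2βu)² − 2β)·ψ; the odd-in-u pieces drop out.
State is unnormalized: ∫|ψ|² dx = 0.64721, and ∫ψ*·(−ħ²/2m · ψ'') dx = 1.1320, so ⟨T⟩ = 1.1320 / 0.64721.
⟨T⟩ = 1.7490.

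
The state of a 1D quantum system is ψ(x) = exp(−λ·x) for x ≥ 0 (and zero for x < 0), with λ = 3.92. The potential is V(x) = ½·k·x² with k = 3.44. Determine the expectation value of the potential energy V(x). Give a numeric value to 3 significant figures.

0.0560

⟨V⟩ = ∫ V(x)·|ψ|² dx / ∫|ψ|² dx.
Every integrand reduces to terms xʲ·e^(−2λx) on [0, ∞); use ∫₀^∞ xʲ·e^(−2λx) dx = j!/(2λ)^(j+1).
State is unnormalized: ∫|ψ|² dx = 0.12755, and ∫ψ*·V(x)·ψ dx = 0.0071386, so ⟨V⟩ = 0.0071386 / 0.12755.
⟨V⟩ = 0.055966.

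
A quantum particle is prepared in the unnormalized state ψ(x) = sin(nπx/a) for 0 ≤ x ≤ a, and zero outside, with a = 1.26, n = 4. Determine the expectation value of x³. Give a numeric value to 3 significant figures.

⟨x³⟩ = ∫ x³·|ψ|² dx / ∫|ψ|² dx (integrals over the domain).
With sin²θ = (1 − cos2θ)/2 on 0 ≤ x ≤ a: ∫sin²(nπx/a) dx = a/2, ∫x·sin²(nπx/a) dx = a²/4, ∫x²·sin²(nπx/a) dx = a³·(1/6 − 1/(4n²π²)); higher powers xᵏ the same way, integrating xᵏ·cos(2nπx/a) by parts.
State is unnormalized: ∫|ψ|² dx = 0.63000, and ∫ψ*·x³·ψ dx = 0.30907, so ⟨x³⟩ = 0.30907 / 0.63000.
⟨x³⟩ = 0.49059.

0.491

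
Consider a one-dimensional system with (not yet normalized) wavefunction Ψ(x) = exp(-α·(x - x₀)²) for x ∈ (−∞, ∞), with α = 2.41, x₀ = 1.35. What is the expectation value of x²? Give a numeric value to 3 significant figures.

1.93

⟨x²⟩ = ∫ x²·|Ψ|² dx / ∫|Ψ|² dx (integrals over the domain).
Gaussian moments (u = x − x₀): ∫u^(2j)·e^(−2αu²) du = (2j−1)!!/(4α)^j · √(π/(2α)), odd powers integrate to 0; here √(π/(2α)) = 0.80733.
State is unnormalized: ∫|Ψ|² dx = 0.80733, and ∫Ψ*·x²·Ψ dx = 1.5551, so ⟨x²⟩ = 1.5551 / 0.80733.
⟨x²⟩ = 1.9262.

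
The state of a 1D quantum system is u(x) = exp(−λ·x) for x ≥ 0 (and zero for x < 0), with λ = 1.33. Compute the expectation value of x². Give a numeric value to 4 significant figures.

0.2827

⟨x²⟩ = ∫ x²·|u|² dx / ∫|u|² dx (integrals over the domain).
Every integrand reduces to terms xʲ·e^(−2λx) on [0, ∞); use ∫₀^∞ xʲ·e^(−2λx) dx = j!/(2λ)^(j+1).
State is unnormalized: ∫|u|² dx = 0.37594, and ∫u*·x²·u dx = 0.10626, so ⟨x²⟩ = 0.10626 / 0.37594.
⟨x²⟩ = 0.28266.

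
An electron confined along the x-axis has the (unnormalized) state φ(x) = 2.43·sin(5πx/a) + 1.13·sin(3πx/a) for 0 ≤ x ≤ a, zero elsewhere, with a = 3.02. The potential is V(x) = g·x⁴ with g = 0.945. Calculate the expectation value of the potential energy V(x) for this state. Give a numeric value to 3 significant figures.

⟨V⟩ = ∫ V(x)·|φ|² dx / ∫|φ|² dx.
On 0 ≤ x ≤ a (j ≠ l): ∫sin²(jπx/a) dx = a/2, ∫sin(jπx/a)·sin(lπx/a) dx = 0; diagonal moments ∫x·sin²(jπx/a) dx = a²/4, ∫x²·sin²(jπx/a) dx = a³·(1/6 − 1/(4j²π²)); cross terms ∫x·sin(jπx/a)·sin(lπx/a) dx = 0 for j + l even and −4jla²/(π²(j² − l²)²) for j + l odd, ∫x²·sin(jπx/a)·sin(lπx/a) dx = (−1)^(j+l)·4jla³/(π²(j² − l²)²); higher powers the same way via product-to-sum and parts.
State is unnormalized: ∫|φ|² dx = 10.845, and ∫φ*·V(x)·φ dx = 217.91, so ⟨V⟩ = 217.91 / 10.845.
⟨V⟩ = 20.094.

20.1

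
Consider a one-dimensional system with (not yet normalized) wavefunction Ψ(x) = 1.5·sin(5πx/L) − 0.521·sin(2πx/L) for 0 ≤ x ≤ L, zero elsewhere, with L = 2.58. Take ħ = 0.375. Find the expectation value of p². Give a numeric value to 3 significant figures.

4.74

p² Ψ = −ħ² d²Ψ/dx²; ⟨p²⟩ = −ħ² ∫ Ψ*·Ψ'' dx / ∫|Ψ|² dx.
d²/dx² sin(jπx/L) = −(jπ/L)²·sin(jπx/L); on 0 ≤ x ≤ L, ∫sin²(jπx/L) dx = L/2 and ∫sin(jπx/L)·sin(lπx/L) dx = 0 for j ≠ l, so only diagonal terms survive in ∫|Ψ|² and ∫Ψ·Ψ″; ∫Ψ·Ψ′ dx = [Ψ²/2] between the walls = 0.
State is unnormalized: ∫|Ψ|² dx = 3.2527, and ∫Ψ*·(−ħ² Ψ'') dx = 15.422, so ⟨p²⟩ = 15.422 / 3.2527.
⟨p²⟩ = 4.7413.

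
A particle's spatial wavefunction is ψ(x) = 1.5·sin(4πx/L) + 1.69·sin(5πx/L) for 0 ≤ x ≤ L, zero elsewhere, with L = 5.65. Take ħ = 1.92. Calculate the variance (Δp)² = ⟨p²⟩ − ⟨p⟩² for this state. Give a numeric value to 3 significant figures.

Compute ⟨p⟩ and ⟨p²⟩ separately; (Δp)² = ⟨p²⟩ − ⟨p⟩².
d²/dx² sin(jπx/L) = −(jπ/L)²·sin(jπx/L); on 0 ≤ x ≤ L, ∫sin²(jπx/L) dx = L/2 and ∫sin(jπx/L)·sin(lπx/L) dx = 0 for j ≠ l, so only diagonal terms survive in ∫|ψ|² and ∫ψ·ψ″; ∫ψ·ψ′ dx = [ψ²/2] between the walls = 0.
Normalization: ∫|ψ|² dx = 14.425.
⟨p⟩ = 0.0000 and ⟨p²⟩ = 23.973.
(Δp)² = 23.973 − (0.0000)² = 23.973.

24.0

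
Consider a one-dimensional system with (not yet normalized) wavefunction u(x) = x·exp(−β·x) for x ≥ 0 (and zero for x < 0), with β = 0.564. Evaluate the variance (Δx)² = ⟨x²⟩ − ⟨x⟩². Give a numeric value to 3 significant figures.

2.36

Compute ⟨x⟩ and ⟨x²⟩ separately, then (Δx)² = ⟨x²⟩ − ⟨x⟩².
Every integrand reduces to terms xʲ·e^(−2βx) on [0, ∞); use ∫₀^∞ xʲ·e^(−2βx) dx = j!/(2β)^(j+1).
Normalization: ∫|u|² dx = 1.3935.
⟨x⟩ = 2.6596 and ⟨x²⟩ = 9.4311.
(Δx)² = 9.4311 − (2.6596)² = 2.3578.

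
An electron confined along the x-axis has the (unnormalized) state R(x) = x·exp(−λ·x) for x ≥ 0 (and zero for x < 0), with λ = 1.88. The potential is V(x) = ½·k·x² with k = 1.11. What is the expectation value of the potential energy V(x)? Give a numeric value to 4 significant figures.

0.4711

⟨V⟩ = ∫ V(x)·|R|² dx / ∫|R|² dx.
Every integrand reduces to terms xʲ·e^(−2λx) on [0, ∞); use ∫₀^∞ xʲ·e^(−2λx) dx = j!/(2λ)^(j+1).
State is unnormalized: ∫|R|² dx = 0.037624, and ∫R*·V(x)·R dx = 0.017724, so ⟨V⟩ = 0.017724 / 0.037624.
⟨V⟩ = 0.47108.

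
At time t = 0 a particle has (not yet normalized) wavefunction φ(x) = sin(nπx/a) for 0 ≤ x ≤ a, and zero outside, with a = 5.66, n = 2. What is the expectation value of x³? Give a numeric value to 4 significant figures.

⟨x³⟩ = ∫ x³·|φ|² dx / ∫|φ|² dx (integrals over the domain).
With sin²θ = (1 − cos2θ)/2 on 0 ≤ x ≤ a: ∫sin²(nπx/a) dx = a/2, ∫x·sin²(nπx/a) dx = a²/4, ∫x²·sin²(nπx/a) dx = a³·(1/6 − 1/(4n²π²)); higher powers xᵏ the same way, integrating xᵏ·cos(2nπx/a) by parts.
State is unnormalized: ∫|φ|² dx = 2.8300, and ∫φ*·x³·φ dx = 118.54, so ⟨x³⟩ = 118.54 / 2.8300.
⟨x³⟩ = 41.886.

41.89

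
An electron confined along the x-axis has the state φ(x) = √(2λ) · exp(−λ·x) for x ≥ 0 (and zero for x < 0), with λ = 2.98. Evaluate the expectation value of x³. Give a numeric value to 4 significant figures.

0.02834

⟨x³⟩ = ∫ x³·|φ|² dx (integrals over the domain).
Every integrand reduces to terms xʲ·e^(−2λx) on [0, ∞); use ∫₀^∞ xʲ·e^(−2λx) dx = j!/(2λ)^(j+1).
⟨x³⟩ = 0.028341.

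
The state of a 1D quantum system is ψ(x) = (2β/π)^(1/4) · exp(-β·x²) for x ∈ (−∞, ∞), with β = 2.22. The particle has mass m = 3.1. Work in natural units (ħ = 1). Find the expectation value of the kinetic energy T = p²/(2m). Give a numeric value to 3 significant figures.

0.358

T = −(ħ²/2m) d²/dx², so ⟨T⟩ = −(ħ²/2m) ∫ ψ*·ψ'' dx; with m = 3.1.
Gaussian moments: ∫x^(2j)·e^(−2βx²) dx = (2j−1)!!/(4β)^j · √(π/(2β)), odd powers integrate to 0; here √(π/(2β)) = 0.84117. Derivatives: d/dx e^(−βx²) = −2βx·e^(−βx²), d²/dx² e^(−βx²) = (4β²x² − 2β)·e^(−βx²).
⟨T⟩ = 0.35806.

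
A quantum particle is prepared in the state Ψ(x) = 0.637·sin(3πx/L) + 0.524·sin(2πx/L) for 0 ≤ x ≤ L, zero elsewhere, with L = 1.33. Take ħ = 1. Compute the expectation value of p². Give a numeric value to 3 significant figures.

p² Ψ = −ħ² d²Ψ/dx²; ⟨p²⟩ = −ħ² ∫ Ψ*·Ψ'' dx / ∫|Ψ|² dx.
d²/dx² sin(jπx/L) = −(jπ/L)²·sin(jπx/L); on 0 ≤ x ≤ L, ∫sin²(jπx/L) dx = L/2 and ∫sin(jπx/L)·sin(lπx/L) dx = 0 for j ≠ l, so only diagonal terms survive in ∫|Ψ|² and ∫Ψ·Ψ″; ∫Ψ·Ψ′ dx = [Ψ²/2] between the walls = 0.
State is unnormalized: ∫|Ψ|² dx = 0.45243, and ∫Ψ*·(−ħ² Ψ'') dx = 17.625, so ⟨p²⟩ = 17.625 / 0.45243.
⟨p²⟩ = 38.957.

39.0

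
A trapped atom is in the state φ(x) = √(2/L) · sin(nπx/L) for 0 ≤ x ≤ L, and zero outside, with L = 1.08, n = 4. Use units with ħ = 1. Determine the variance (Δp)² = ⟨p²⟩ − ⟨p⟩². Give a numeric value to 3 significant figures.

135.

Compute ⟨p⟩ and ⟨p²⟩ separately; (Δp)² = ⟨p²⟩ − ⟨p⟩².
d/dx sin(nπx/L) = (nπ/L)·cos(nπx/L) and d²/dx² sin(nπx/L) = −(nπ/L)²·sin(nπx/L); on 0 ≤ x ≤ L, ∫sin²(nπx/L) dx = L/2 and ∫sin(nπx/L)·cos(nπx/L) dx = 0.
⟨p⟩ = 0.0000 and ⟨p²⟩ = 135.39.
(Δp)² = 135.39 − (0.0000)² = 135.39.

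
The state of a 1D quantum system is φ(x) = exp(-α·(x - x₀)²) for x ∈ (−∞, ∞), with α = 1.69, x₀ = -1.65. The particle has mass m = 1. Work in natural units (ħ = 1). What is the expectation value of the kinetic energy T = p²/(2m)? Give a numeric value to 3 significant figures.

T = −(ħ²/2m) d²/dx², so ⟨T⟩ = −(ħ²/2m) ∫ φ*·φ'' dx / ∫|φ|² dx; with m = 1.
Gaussian moments (u = x − x₀): ∫u^(2j)·e^(−2αu²) du = (2j−1)!!/(4α)^j · √(π/(2α)), odd powers integrate to 0; here √(π/(2α)) = 0.96409. Derivatives: d/dx e^(−αu²) = −2αu·e^(−αu²), d²/dx² e^(−αu²) = (4α²u² − 2α)·e^(−αu²).
State is unnormalized: ∫|φ|² dx = 0.96409, and ∫φ*·(−ħ²/2m · φ'') dx = 0.81465, so ⟨T⟩ = 0.81465 / 0.96409.
⟨T⟩ = 0.84500.

0.845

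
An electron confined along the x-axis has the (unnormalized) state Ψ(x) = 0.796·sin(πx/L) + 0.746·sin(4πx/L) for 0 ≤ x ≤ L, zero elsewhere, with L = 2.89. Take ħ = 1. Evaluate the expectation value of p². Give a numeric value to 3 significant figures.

9.47

p² Ψ = −ħ² d²Ψ/dx²; ⟨p²⟩ = −ħ² ∫ Ψ*·Ψ'' dx / ∫|Ψ|² dx.
d²/dx² sin(jπx/L) = −(jπ/L)²·sin(jπx/L); on 0 ≤ x ≤ L, ∫sin²(jπx/L) dx = L/2 and ∫sin(jπx/L)·sin(lπx/L) dx = 0 for j ≠ l, so only diagonal terms survive in ∫|Ψ|² and ∫Ψ·Ψ″; ∫Ψ·Ψ′ dx = [Ψ²/2] between the walls = 0.
State is unnormalized: ∫|Ψ|² dx = 1.7197, and ∫Ψ*·(−ħ² Ψ'') dx = 16.286, so ⟨p²⟩ = 16.286 / 1.7197.
⟨p²⟩ = 9.4702.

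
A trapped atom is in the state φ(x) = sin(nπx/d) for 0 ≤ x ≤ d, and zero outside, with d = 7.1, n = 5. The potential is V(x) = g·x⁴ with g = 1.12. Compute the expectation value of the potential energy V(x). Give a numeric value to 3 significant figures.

558.

⟨V⟩ = ∫ V(x)·|φ|² dx / ∫|φ|² dx.
With sin²θ = (1 − cos2θ)/2 on 0 ≤ x ≤ d: ∫sin²(nπx/d) dx = d/2, ∫x·sin²(nπx/d) dx = d²/4, ∫x²·sin²(nπx/d) dx = d³·(1/6 − 1/(4n²π²)); higher powers xᵏ the same way, integrating xᵏ·cos(2nπx/d) by parts.
State is unnormalized: ∫|φ|² dx = 3.5500, and ∫φ*·V(x)·φ dx = 1980.0, so ⟨V⟩ = 1980.0 / 3.5500.
⟨V⟩ = 557.76.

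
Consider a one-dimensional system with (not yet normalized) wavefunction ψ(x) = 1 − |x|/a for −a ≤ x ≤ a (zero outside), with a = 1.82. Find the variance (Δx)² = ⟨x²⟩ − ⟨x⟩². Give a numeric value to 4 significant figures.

Compute ⟨x⟩ and ⟨x²⟩ separately, then (Δx)² = ⟨x²⟩ − ⟨x⟩².
ψ is even, so ∫ over [−a, a] = 2∫₀ᵃ with ψ = 1 − x/a there: ∫₀ᵃ (1 − x/a)² dx = a/3, ∫₀ᵃ x²(1 − x/a)² dx = a³/30, ∫₀ᵃ x⁴(1 − x/a)² dx = a⁵/105.
Normalization: ∫|ψ|² dx = 1.2133.
⟨x⟩ = 0.0000 and ⟨x²⟩ = 0.33124.
(Δx)² = 0.33124 − (0.0000)² = 0.33124.

0.3312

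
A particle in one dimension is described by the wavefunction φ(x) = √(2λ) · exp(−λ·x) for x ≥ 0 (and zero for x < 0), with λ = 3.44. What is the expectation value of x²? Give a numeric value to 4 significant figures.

⟨x²⟩ = ∫ x²·|φ|² dx (integrals over the domain).
Every integrand reduces to terms xʲ·e^(−2λx) on [0, ∞); use ∫₀^∞ xʲ·e^(−2λx) dx = j!/(2λ)^(j+1).
⟨x²⟩ = 0.042253.

0.04225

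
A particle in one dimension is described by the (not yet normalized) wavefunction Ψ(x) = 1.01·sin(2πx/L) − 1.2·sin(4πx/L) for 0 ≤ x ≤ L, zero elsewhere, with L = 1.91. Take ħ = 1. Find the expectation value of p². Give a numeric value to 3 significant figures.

29.8

p² Ψ = −ħ² d²Ψ/dx²; ⟨p²⟩ = −ħ² ∫ Ψ*·Ψ'' dx / ∫|Ψ|² dx.
d²/dx² sin(jπx/L) = −(jπ/L)²·sin(jπx/L); on 0 ≤ x ≤ L, ∫sin²(jπx/L) dx = L/2 and ∫sin(jπx/L)·sin(lπx/L) dx = 0 for j ≠ l, so only diagonal terms survive in ∫|Ψ|² and ∫Ψ·Ψ″; ∫Ψ·Ψ′ dx = [Ψ²/2] between the walls = 0.
State is unnormalized: ∫|Ψ|² dx = 2.3494, and ∫Ψ*·(−ħ² Ψ'') dx = 70.070, so ⟨p²⟩ = 70.070 / 2.3494.
⟨p²⟩ = 29.825.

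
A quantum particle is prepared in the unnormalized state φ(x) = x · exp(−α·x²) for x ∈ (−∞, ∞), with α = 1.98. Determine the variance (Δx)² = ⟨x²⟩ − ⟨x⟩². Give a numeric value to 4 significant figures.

Compute ⟨x⟩ and ⟨x²⟩ separately, then (Δx)² = ⟨x²⟩ − ⟨x⟩².
Expand each integrand as polynomial × e^(−2αx²) and use ∫x^(2j)·e^(−2αx²) dx = (2j−1)!!/(4α)^j · √(π/(2α)), odd powers → 0; here √(π/(2α)) = 0.89069.
Normalization: ∫|φ|² dx = 0.11246.
⟨x⟩ = 0.0000 and ⟨x²⟩ = 0.37879.
(Δx)² = 0.37879 − (0.0000)² = 0.37879.

0.3788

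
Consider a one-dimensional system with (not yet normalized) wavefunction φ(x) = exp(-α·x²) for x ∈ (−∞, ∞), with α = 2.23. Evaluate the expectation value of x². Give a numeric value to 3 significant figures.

⟨x²⟩ = ∫ x²·|φ|² dx / ∫|φ|² dx (integrals over the domain).
Gaussian moments: ∫x^(2j)·e^(−2αx²) dx = (2j−1)!!/(4α)^j · √(π/(2α)), odd powers integrate to 0; here √(π/(2α)) = 0.83928.
State is unnormalized: ∫|φ|² dx = 0.83928, and ∫φ*·x²·φ dx = 0.094090, so ⟨x²⟩ = 0.094090 / 0.83928.
⟨x²⟩ = 0.11211.

0.112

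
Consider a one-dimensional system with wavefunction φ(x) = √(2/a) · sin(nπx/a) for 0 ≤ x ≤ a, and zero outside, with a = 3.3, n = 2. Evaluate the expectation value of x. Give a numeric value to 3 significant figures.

⟨x⟩ = ∫ x·|φ|² dx (integrals over the domain).
With sin²θ = (1 − cos2θ)/2 on 0 ≤ x ≤ a: ∫sin²(nπx/a) dx = a/2, ∫x·sin²(nπx/a) dx = a²/4, ∫x²·sin²(nπx/a) dx = a³·(1/6 − 1/(4n²π²)); higher powers xᵏ the same way, integrating xᵏ·cos(2nπx/a) by parts.
⟨x⟩ = 1.6500.

1.65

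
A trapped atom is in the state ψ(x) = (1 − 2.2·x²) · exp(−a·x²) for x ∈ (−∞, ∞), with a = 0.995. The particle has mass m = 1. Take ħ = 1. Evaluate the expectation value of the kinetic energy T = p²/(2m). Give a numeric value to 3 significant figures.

T = −(ħ²/2m) d²/dx², so ⟨T⟩ = −(ħ²/2m) ∫ ψ*·ψ'' dx / ∫|ψ|² dx; with m = 1.
Expand each integrand as polynomial × e^(−2ax²) and use ∫x^(2j)·e^(−2ax²) dx = (2j−1)!!/(4a)^j · √(π/(2a)), odd powers → 0; here √(π/(2a)) = 1.2565. Differentiate with the product rule, d/dx e^(−ax²) = −2ax·e^(−ax²).
State is unnormalized: ∫|ψ|² dx = 1.0191, and ∫ψ*·(−ħ²/2m · ψ'') dx = 2.6531, so ⟨T⟩ = 2.6531 / 1.0191.
⟨T⟩ = 2.6033.

2.60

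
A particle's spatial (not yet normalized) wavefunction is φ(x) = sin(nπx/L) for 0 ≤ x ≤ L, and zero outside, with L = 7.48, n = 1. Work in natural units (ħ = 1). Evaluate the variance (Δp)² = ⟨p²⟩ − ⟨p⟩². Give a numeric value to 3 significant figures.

Compute ⟨p⟩ and ⟨p²⟩ separately; (Δp)² = ⟨p²⟩ − ⟨p⟩².
d/dx sin(nπx/L) = (nπ/L)·cos(nπx/L) and d²/dx² sin(nπx/L) = −(nπ/L)²·sin(nπx/L); on 0 ≤ x ≤ L, ∫sin²(nπx/L) dx = L/2 and ∫sin(nπx/L)·cos(nπx/L) dx = 0.
Normalization: ∫|φ|² dx = 3.7400.
⟨p⟩ = 0.0000 and ⟨p²⟩ = 0.17640.
(Δp)² = 0.17640 − (0.0000)² = 0.17640.

0.176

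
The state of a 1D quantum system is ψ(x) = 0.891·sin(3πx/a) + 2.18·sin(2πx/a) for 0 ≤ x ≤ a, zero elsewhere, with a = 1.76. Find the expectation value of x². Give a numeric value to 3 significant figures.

⟨x²⟩ = ∫ x²·|ψ|² dx / ∫|ψ|² dx (integrals over the domain).
On 0 ≤ x ≤ a (j ≠ l): ∫sin²(jπx/a) dx = a/2, ∫sin(jπx/a)·sin(lπx/a) dx = 0; diagonal moments ∫x·sin²(jπx/a) dx = a²/4, ∫x²·sin²(jπx/a) dx = a³·(1/6 − 1/(4j²π²)); cross terms ∫x·sin(jπx/a)·sin(lπx/a) dx = 0 for j + l even and −4jla²/(π²(j² − l²)²) for j + l odd, ∫x²·sin(jπx/a)·sin(lπx/a) dx = (−1)^(j+l)·4jla³/(π²(j² − l²)²); higher powers the same way via product-to-sum and parts.
State is unnormalized: ∫|ψ|² dx = 4.8807, and ∫ψ*·x²·ψ dx = 2.8032, so ⟨x²⟩ = 2.8032 / 4.8807.
⟨x²⟩ = 0.57435.

0.574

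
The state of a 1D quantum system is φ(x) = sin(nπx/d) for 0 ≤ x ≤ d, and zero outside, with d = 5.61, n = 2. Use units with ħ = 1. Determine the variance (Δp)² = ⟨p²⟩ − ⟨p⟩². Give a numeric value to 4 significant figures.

Compute ⟨p⟩ and ⟨p²⟩ separately; (Δp)² = ⟨p²⟩ − ⟨p⟩².
d/dx sin(nπx/d) = (nπ/d)·cos(nπx/d) and d²/dx² sin(nπx/d) = −(nπ/d)²·sin(nπx/d); on 0 ≤ x ≤ d, ∫sin²(nπx/d) dx = d/2 and ∫sin(nπx/d)·cos(nπx/d) dx = 0.
Normalization: ∫|φ|² dx = 2.8050.
⟨p⟩ = 0.0000 and ⟨p²⟩ = 1.2544.
(Δp)² = 1.2544 − (0.0000)² = 1.2544.

1.254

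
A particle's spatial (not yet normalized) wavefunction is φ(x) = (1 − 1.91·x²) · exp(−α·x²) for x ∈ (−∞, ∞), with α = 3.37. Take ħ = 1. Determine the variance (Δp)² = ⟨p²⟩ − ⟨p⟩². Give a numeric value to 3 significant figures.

6.18

Compute ⟨p⟩ and ⟨p²⟩ separately; (Δp)² = ⟨p²⟩ − ⟨p⟩².
Expand each integrand as polynomial × e^(−2αx²) and use ∫x^(2j)·e^(−2αx²) dx = (2j−1)!!/(4α)^j · √(π/(2α)), odd powers → 0; here √(π/(2α)) = 0.68272. Differentiate with the product rule, d/dx e^(−αx²) = −2αx·e^(−αx²).
Normalization: ∫|φ|² dx = 0.53037.
⟨p⟩ = 0.0000 and ⟨p²⟩ = 6.1770.
(Δp)² = 6.1770 − (0.0000)² = 6.1770.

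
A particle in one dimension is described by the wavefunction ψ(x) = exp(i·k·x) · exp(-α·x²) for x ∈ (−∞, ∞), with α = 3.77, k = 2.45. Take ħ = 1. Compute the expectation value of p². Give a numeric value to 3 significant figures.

p² ψ = −ħ² d²ψ/dx²; ⟨p²⟩ = −ħ² ∫ ψ*·ψ'' dx / ∫|ψ|² dx.
Gaussian moments: ∫x^(2j)·e^(−2αx²) dx = (2j−1)!!/(4α)^j · √(π/(2α)), odd powers integrate to 0; here √(π/(2α)) = 0.64549. Derivatives: ψ′ = (ik − 2αx)·ψ, ψ″ = ((ik − 2αx)² − 2α)·ψ; the odd-in-x pieces drop out.
State is unnormalized: ∫|ψ|² dx = 0.64549, and ∫ψ*·(−ħ² ψ'') dx = 6.3080, so ⟨p²⟩ = 6.3080 / 0.64549.
⟨p²⟩ = 9.7725.

9.77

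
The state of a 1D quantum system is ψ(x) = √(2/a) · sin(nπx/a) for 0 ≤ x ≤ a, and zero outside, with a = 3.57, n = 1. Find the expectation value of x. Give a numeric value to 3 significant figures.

⟨x⟩ = ∫ x·|ψ|² dx (integrals over the domain).
With sin²θ = (1 − cos2θ)/2 on 0 ≤ x ≤ a: ∫sin²(nπx/a) dx = a/2, ∫x·sin²(nπx/a) dx = a²/4, ∫x²·sin²(nπx/a) dx = a³·(1/6 − 1/(4n²π²)); higher powers xᵏ the same way, integrating xᵏ·cos(2nπx/a) by parts.
⟨x⟩ = 1.7850.

1.79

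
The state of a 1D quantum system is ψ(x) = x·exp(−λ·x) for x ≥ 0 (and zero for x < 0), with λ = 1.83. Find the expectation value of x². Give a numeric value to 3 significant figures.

0.896

⟨x²⟩ = ∫ x²·|ψ|² dx / ∫|ψ|² dx (integrals over the domain).
Every integrand reduces to terms xʲ·e^(−2λx) on [0, ∞); use ∫₀^∞ xʲ·e^(−2λx) dx = j!/(2λ)^(j+1).
State is unnormalized: ∫|ψ|² dx = 0.040793, and ∫ψ*·x²·ψ dx = 0.036543, so ⟨x²⟩ = 0.036543 / 0.040793.
⟨x²⟩ = 0.89582.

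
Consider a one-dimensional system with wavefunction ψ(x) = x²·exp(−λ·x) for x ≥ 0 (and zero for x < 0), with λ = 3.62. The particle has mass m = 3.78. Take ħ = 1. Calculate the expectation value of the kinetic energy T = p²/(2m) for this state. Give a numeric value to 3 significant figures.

T = −(ħ²/2m) d²/dx², so ⟨T⟩ = −(ħ²/2m) ∫ ψ*·ψ'' dx / ∫|ψ|² dx; with m = 3.78.
Differentiate x²·exp(−λ·x) with the product rule; every integrand then reduces to terms xʲ·e^(−2λx) on [0, ∞), with ∫₀^∞ xʲ·e^(−2λx) dx = j!/(2λ)^(j+1).
State is unnormalized: ∫|ψ|² dx = 0.0012065, and ∫ψ*·(−ħ²/2m · ψ'') dx = 0.00069710, so ⟨T⟩ = 0.00069710 / 0.0012065.
⟨T⟩ = 0.57780.

0.578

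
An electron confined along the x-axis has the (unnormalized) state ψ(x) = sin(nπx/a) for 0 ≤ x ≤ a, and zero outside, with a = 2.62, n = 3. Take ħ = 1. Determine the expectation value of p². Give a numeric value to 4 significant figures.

p² ψ = −ħ² d²ψ/dx²; ⟨p²⟩ = −ħ² ∫ ψ*·ψ'' dx / ∫|ψ|² dx.
d/dx sin(nπx/a) = (nπ/a)·cos(nπx/a) and d²/dx² sin(nπx/a) = −(nπ/a)²·sin(nπx/a); on 0 ≤ x ≤ a, ∫sin²(nπx/a) dx = a/2 and ∫sin(nπx/a)·cos(nπx/a) dx = 0.
State is unnormalized: ∫|ψ|² dx = 1.3100, and ∫ψ*·(−ħ² ψ'') dx = 16.952, so ⟨p²⟩ = 16.952 / 1.3100.
⟨p²⟩ = 12.940.

12.94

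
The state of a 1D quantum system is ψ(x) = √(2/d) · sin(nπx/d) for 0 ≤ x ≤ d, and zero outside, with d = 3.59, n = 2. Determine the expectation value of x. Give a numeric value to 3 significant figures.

1.80

⟨x⟩ = ∫ x·|ψ|² dx (integrals over the domain).
With sin²θ = (1 − cos2θ)/2 on 0 ≤ x ≤ d: ∫sin²(nπx/d) dx = d/2, ∫x·sin²(nπx/d) dx = d²/4, ∫x²·sin²(nπx/d) dx = d³·(1/6 − 1/(4n²π²)); higher powers xᵏ the same way, integrating xᵏ·cos(2nπx/d) by parts.
⟨x⟩ = 1.7950.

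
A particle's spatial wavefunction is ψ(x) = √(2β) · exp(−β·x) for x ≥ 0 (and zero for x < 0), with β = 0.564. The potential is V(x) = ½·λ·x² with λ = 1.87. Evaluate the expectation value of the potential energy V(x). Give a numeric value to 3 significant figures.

1.47

⟨V⟩ = ∫ V(x)·|ψ|² dx.
Every integrand reduces to terms xʲ·e^(−2βx) on [0, ∞); use ∫₀^∞ xʲ·e^(−2βx) dx = j!/(2β)^(j+1).
⟨V⟩ = 1.4697.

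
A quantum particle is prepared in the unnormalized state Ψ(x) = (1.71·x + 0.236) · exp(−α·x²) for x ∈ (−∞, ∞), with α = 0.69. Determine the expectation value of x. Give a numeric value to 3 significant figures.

0.262

⟨x⟩ = ∫ x·|Ψ|² dx / ∫|Ψ|² dx (integrals over the domain).
Expand each integrand as polynomial × e^(−2αx²) and use ∫x^(2j)·e^(−2αx²) dx = (2j−1)!!/(4α)^j · √(π/(2α)), odd powers → 0; here √(π/(2α)) = 1.5088.
State is unnormalized: ∫|Ψ|² dx = 1.6826, and ∫Ψ*·x·Ψ dx = 0.44123, so ⟨x⟩ = 0.44123 / 1.6826.
⟨x⟩ = 0.26224.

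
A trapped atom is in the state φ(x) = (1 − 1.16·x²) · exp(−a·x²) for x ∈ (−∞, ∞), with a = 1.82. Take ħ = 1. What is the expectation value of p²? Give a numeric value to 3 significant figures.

3.60

p² φ = −ħ² d²φ/dx²; ⟨p²⟩ = −ħ² ∫ φ*·φ'' dx / ∫|φ|² dx.
Expand each integrand as polynomial × e^(−2ax²) and use ∫x^(2j)·e^(−2ax²) dx = (2j−1)!!/(4a)^j · √(π/(2a)), odd powers → 0; here √(π/(2a)) = 0.92902. Differentiate with the product rule, d/dx e^(−ax²) = −2ax·e^(−ax²).
State is unnormalized: ∫|φ|² dx = 0.70372, and ∫φ*·(−ħ² φ'') dx = 2.5301, so ⟨p²⟩ = 2.5301 / 0.70372.
⟨p²⟩ = 3.5954.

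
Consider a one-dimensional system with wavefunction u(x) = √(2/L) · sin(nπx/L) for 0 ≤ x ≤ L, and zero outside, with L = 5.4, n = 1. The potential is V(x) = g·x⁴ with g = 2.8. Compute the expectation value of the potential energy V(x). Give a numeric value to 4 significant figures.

⟨V⟩ = ∫ V(x)·|u|² dx.
With sin²θ = (1 − cos2θ)/2 on 0 ≤ x ≤ L: ∫sin²(nπx/L) dx = L/2, ∫x·sin²(nπx/L) dx = L²/4, ∫x²·sin²(nπx/L) dx = L³·(1/6 − 1/(4n²π²)); higher powers xᵏ the same way, integrating xᵏ·cos(2nπx/L) by parts.
⟨V⟩ = 271.60.

271.6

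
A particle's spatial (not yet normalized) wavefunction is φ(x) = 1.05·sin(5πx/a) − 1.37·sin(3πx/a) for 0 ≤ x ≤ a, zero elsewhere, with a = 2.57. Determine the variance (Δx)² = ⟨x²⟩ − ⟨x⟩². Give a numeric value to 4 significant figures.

0.2191

Compute ⟨x⟩ and ⟨x²⟩ separately, then (Δx)² = ⟨x²⟩ − ⟨x⟩².
On 0 ≤ x ≤ a (j ≠ l): ∫sin²(jπx/a) dx = a/2, ∫sin(jπx/a)·sin(lπx/a) dx = 0; diagonal moments ∫x·sin²(jπx/a) dx = a²/4, ∫x²·sin²(jπx/a) dx = a³·(1/6 − 1/(4j²π²)); cross terms ∫x·sin(jπx/a)·sin(lπx/a) dx = 0 for j + l even and −4jla²/(π²(j² − l²)²) for j + l odd, ∫x²·sin(jπx/a)·sin(lπx/a) dx = (−1)^(j+l)·4jla³/(π²(j² − l²)²); higher powers the same way via product-to-sum and parts.
Normalization: ∫|φ|² dx = 3.8285.
⟨x⟩ = 1.2850 and ⟨x²⟩ = 1.8703.
(Δx)² = 1.8703 − (1.2850)² = 0.21912.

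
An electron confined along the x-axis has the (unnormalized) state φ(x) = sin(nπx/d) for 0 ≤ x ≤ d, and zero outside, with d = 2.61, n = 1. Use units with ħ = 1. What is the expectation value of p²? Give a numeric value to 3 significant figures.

p² φ = −ħ² d²φ/dx²; ⟨p²⟩ = −ħ² ∫ φ*·φ'' dx / ∫|φ|² dx.
d/dx sin(nπx/d) = (nπ/d)·cos(nπx/d) and d²/dx² sin(nπx/d) = −(nπ/d)²·sin(nπx/d); on 0 ≤ x ≤ d, ∫sin²(nπx/d) dx = d/2 and ∫sin(nπx/d)·cos(nπx/d) dx = 0.
State is unnormalized: ∫|φ|² dx = 1.3050, and ∫φ*·(−ħ² φ'') dx = 1.8907, so ⟨p²⟩ = 1.8907 / 1.3050.
⟨p²⟩ = 1.4488.

1.45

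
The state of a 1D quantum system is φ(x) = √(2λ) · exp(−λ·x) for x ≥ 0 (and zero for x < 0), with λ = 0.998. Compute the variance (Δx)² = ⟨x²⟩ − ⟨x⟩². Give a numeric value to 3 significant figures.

0.251

Compute ⟨x⟩ and ⟨x²⟩ separately, then (Δx)² = ⟨x²⟩ − ⟨x⟩².
Every integrand reduces to terms xʲ·e^(−2λx) on [0, ∞); use ∫₀^∞ xʲ·e^(−2λx) dx = j!/(2λ)^(j+1).
⟨x⟩ = 0.50100 and ⟨x²⟩ = 0.50201.
(Δx)² = 0.50201 − (0.50100)² = 0.25100.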